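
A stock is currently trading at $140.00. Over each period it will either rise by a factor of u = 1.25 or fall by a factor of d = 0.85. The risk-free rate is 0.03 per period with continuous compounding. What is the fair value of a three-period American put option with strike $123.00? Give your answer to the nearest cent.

$6.20

Risk-neutral probability p = (e^0.03 − 0.85)/(1.25 − 0.85) = 0.1805/0.4000 = 0.4511
Terminal stock prices: S_uuu = 273.4, S_uud = 185.9, S_udd = 126.4, S_ddd = 85.98
Terminal payoffs (K − S): max(-150.4, 0) = 0, max(-62.94, 0) = 0, max(-3.437, 0) = 0, max(37.02, 0) = 37.02
Node uu (S = 218.8): continuation = e^(−0.03)·[0.4511·0.0000 + 0.5489·0.0000] = 0.0000; exercise value = 0.0000 ≤ continuation, so V_uu = 0.0000
Node ud (S = 148.8): continuation = e^(−0.03)·[0.4511·0.0000 + 0.5489·0.0000] = 0.0000; exercise value = 0.0000 ≤ continuation, so V_ud = 0.0000
Node dd (S = 101.1): continuation = e^(−0.03)·[0.4511·0.0000 + 0.5489·37.0225] = 19.7197; exercise value = 21.8500 > continuation, so V_dd = 21.8500 (exercise)
Node u (S = 175): continuation = e^(−0.03)·[0.4511·0.0000 + 0.5489·0.0000] = 0.0000; exercise value = 0.0000 ≤ continuation, so V_u = 0.0000
Node d (S = 119): continuation = e^(−0.03)·[0.4511·0.0000 + 0.5489·21.8500] = 11.6382; exercise value = 4.0000 ≤ continuation, so V_d = 11.6382
Node 0 (S = 140): continuation = e^(−0.03)·[0.4511·0.0000 + 0.5489·11.6382] = 6.1990; exercise value = 0.0000 ≤ continuation, so V_0 = 6.1990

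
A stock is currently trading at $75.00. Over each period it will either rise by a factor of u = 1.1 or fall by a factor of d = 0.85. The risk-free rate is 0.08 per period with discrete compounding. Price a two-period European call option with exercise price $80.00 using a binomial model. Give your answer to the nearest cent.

Risk-neutral probability p = (1 + 0.08 − 0.85)/(1.1 − 0.85) = 0.2300/0.2500 = 0.9200
Terminal stock prices: S_uu = 90.75, S_ud = 70.12, S_dd = 54.19
Terminal payoffs (S − K): max(10.75, 0) = 10.75, max(-9.875, 0) = 0, max(-25.81, 0) = 0
Node u (S = 82.5): V_u = 1/1.08·[0.9200·10.7500 + 0.0800·0.0000] = 9.1574
Node d (S = 63.75): V_d = 1/1.08·[0.9200·0.0000 + 0.0800·0.0000] = 0.0000
Node 0 (S = 75): V_0 = 1/1.08·[0.9200·9.1574 + 0.0800·0.0000] = 7.8008

$7.80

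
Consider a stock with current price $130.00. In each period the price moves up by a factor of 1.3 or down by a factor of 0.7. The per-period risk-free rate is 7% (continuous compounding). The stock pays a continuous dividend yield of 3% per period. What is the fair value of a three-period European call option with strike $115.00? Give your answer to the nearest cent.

$38.49

Per-period risk-free factor R = e^0.07 = 1.0725; dividend-adjusted growth = e^(0.07−0.03) = 1.0408.
Risk-neutral probability p = (1.0408 − 0.7)/(1.3 − 0.7) = 0.3408/0.6000 = 0.5680
Terminal stock prices: S_uuu = 285.6, S_uud = 153.8, S_udd = 82.81, S_ddd = 44.59
Terminal payoffs (S − K): max(170.6, 0) = 170.6, max(38.79, 0) = 38.79, max(-32.19, 0) = 0, max(-70.41, 0) = 0
Node uu (S = 219.7): V_uu = e^(−0.07)·[0.5680·170.6100 + 0.4320·38.7900] = 105.9816
Node ud (S = 118.3): V_ud = e^(−0.07)·[0.5680·38.7900 + 0.4320·0.0000] = 20.5438
Node dd (S = 63.7): V_dd = e^(−0.07)·[0.5680·0.0000 + 0.4320·0.0000] = 0.0000
Node u (S = 169): V_u = e^(−0.07)·[0.5680·105.9816 + 0.4320·20.5438] = 64.4042
Node d (S = 91): V_d = e^(−0.07)·[0.5680·20.5438 + 0.4320·0.0000] = 10.8803
Node 0 (S = 130): V_0 = e^(−0.07)·[0.5680·64.4042 + 0.4320·10.8803] = 38.4919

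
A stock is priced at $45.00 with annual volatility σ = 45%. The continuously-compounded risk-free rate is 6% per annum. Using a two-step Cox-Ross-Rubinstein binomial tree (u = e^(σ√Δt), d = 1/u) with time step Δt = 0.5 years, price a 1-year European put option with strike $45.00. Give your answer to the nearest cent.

$5.64

CRR parameters: u = e^(σ√Δt) = e^(0.45·√0.5) = 1.3746, d = 1/u = 0.7275
Per-period rate: rΔt = 0.06·0.5 = 0.03, so R = e^0.03 = 1.0305
Risk-neutral probability p = (e^0.03 − 0.7275)/(1.3746 − 0.7275) = 0.3030/0.6472 = 0.4682
Terminal stock prices: S_uu = 85.03, S_ud = 45, S_dd = 23.81
Terminal payoffs (K − S): max(-40.03, 0) = 0, max(0, 0) = 0, max(21.19, 0) = 21.19
Node u (S = 61.86): V_u = e^(−0.03)·[0.4682·0.0000 + 0.5318·0.0000] = 0.0000
Node d (S = 32.74): V_d = e^(−0.03)·[0.4682·0.0000 + 0.5318·21.1862] = 10.9344
Node 0 (S = 45): V_0 = e^(−0.03)·[0.4682·0.0000 + 0.5318·10.9344] = 5.6434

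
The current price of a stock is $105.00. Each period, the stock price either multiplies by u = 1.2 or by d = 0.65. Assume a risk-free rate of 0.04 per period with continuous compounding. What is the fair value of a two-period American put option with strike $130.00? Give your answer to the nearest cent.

Risk-neutral probability p = (e^0.04 − 0.65)/(1.2 − 0.65) = 0.3908/0.5500 = 0.7106
Terminal stock prices: S_uu = 151.2, S_ud = 81.9, S_dd = 44.36
Terminal payoffs (K − S): max(-21.2, 0) = 0, max(48.1, 0) = 48.1, max(85.64, 0) = 85.64
Node u (S = 126): continuation = e^(−0.04)·[0.7106·0.0000 + 0.2894·48.1000] = 13.3759; exercise value = 4.0000 ≤ continuation, so V_u = 13.3759
Node d (S = 68.25): continuation = e^(−0.04)·[0.7106·48.1000 + 0.2894·85.6375] = 56.6526; exercise value = 61.7500 > continuation, so V_d = 61.7500 (exercise)
Node 0 (S = 105): continuation = e^(−0.04)·[0.7106·13.3759 + 0.2894·61.7500] = 26.3036; exercise value = 25.0000 ≤ continuation, so V_0 = 26.3036

$26.30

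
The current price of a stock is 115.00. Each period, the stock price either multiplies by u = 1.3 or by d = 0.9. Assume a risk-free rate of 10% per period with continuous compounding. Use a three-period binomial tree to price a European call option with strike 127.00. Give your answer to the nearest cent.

Risk-neutral probability p = (e^0.1 − 0.9)/(1.3 − 0.9) = 0.2052/0.4000 = 0.5129
Terminal stock prices: S_uuu = 252.7, S_uud = 174.9, S_udd = 121.1, S_ddd = 83.84
Terminal payoffs (S − K): max(125.7, 0) = 125.7, max(47.92, 0) = 47.92, max(-5.905, 0) = 0, max(-43.16, 0) = 0
Node uu (S = 194.4): V_uu = e^(−0.1)·[0.5129·125.6550 + 0.4871·47.9150] = 79.4356
Node ud (S = 134.6): V_ud = e^(−0.1)·[0.5129·47.9150 + 0.4871·0.0000] = 22.2381
Node dd (S = 93.15): V_dd = e^(−0.1)·[0.5129·0.0000 + 0.4871·0.0000] = 0.0000
Node u (S = 149.5): V_u = e^(−0.1)·[0.5129·79.4356 + 0.4871·22.2381] = 46.6682
Node d (S = 103.5): V_d = e^(−0.1)·[0.5129·22.2381 + 0.4871·0.0000] = 10.3211
Node 0 (S = 115): V_0 = e^(−0.1)·[0.5129·46.6682 + 0.4871·10.3211] = 26.2081

26.21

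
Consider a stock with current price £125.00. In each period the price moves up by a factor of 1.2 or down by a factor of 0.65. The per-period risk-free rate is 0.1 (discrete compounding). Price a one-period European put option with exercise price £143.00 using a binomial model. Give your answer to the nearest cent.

£10.21

Risk-neutral probability p = (1 + 0.1 − 0.65)/(1.2 − 0.65) = 0.4500/0.5500 = 0.8182
Terminal stock prices: S_u = 150, S_d = 81.25
Terminal payoffs (K − S): max(-7, 0) = 0, max(61.75, 0) = 61.75
Node 0 (S = 125): V_0 = 1/1.1·[0.8182·0.0000 + 0.1818·61.7500] = 10.2066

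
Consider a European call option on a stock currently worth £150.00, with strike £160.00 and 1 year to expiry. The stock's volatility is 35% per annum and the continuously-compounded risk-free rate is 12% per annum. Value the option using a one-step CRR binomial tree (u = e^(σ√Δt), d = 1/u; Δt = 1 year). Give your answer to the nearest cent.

£27.75

CRR parameters: u = e^(σ√Δt) = e^(0.35·√1) = 1.4191, d = 1/u = 0.7047
Per-period rate: rΔt = 0.12·1 = 0.12, so R = e^0.12 = 1.1275
Risk-neutral probability p = (e^0.12 − 0.7047)/(1.4191 − 0.7047) = 0.4228/0.7144 = 0.5919
Terminal stock prices: S_u = 212.9, S_d = 105.7
Terminal payoffs (S − K): max(52.86, 0) = 52.86, max(-54.3, 0) = 0
Node 0 (S = 150): V_0 = e^(−0.12)·[0.5919·52.8601 + 0.4081·0.0000] = 27.7478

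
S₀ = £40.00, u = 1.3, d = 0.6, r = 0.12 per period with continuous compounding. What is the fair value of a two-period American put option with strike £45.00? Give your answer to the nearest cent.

£6.61

Risk-neutral probability p = (e^0.12 − 0.6)/(1.3 − 0.6) = 0.5275/0.7000 = 0.7536
Terminal stock prices: S_uu = 67.6, S_ud = 31.2, S_dd = 14.4
Terminal payoffs (K − S): max(-22.6, 0) = 0, max(13.8, 0) = 13.8, max(30.6, 0) = 30.6
Node u (S = 52): continuation = e^(−0.12)·[0.7536·0.0000 + 0.2464·13.8000] = 3.0162; exercise value = 0.0000 ≤ continuation, so V_u = 3.0162
Node d (S = 24): continuation = e^(−0.12)·[0.7536·13.8000 + 0.2464·30.6000] = 15.9114; exercise value = 21.0000 > continuation, so V_d = 21.0000 (exercise)
Node 0 (S = 40): continuation = e^(−0.12)·[0.7536·3.0162 + 0.2464·21.0000] = 6.6058; exercise value = 5.0000 ≤ continuation, so V_0 = 6.6058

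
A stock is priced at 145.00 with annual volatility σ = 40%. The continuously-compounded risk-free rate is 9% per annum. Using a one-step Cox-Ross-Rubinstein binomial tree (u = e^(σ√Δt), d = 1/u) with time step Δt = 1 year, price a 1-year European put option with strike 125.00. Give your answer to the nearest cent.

CRR parameters: u = e^(σ√Δt) = e^(0.4·√1) = 1.4918, d = 1/u = 0.6703
Per-period rate: rΔt = 0.09·1 = 0.09, so R = e^0.09 = 1.0942
Risk-neutral probability p = (e^0.09 − 0.6703)/(1.4918 − 0.6703) = 0.4239/0.8215 = 0.5159
Terminal stock prices: S_u = 216.3, S_d = 97.2
Terminal payoffs (K − S): max(-91.31, 0) = 0, max(27.8, 0) = 27.8
Node 0 (S = 145): V_0 = e^(−0.09)·[0.5159·0.0000 + 0.4841·27.8036] = 12.3000

12.30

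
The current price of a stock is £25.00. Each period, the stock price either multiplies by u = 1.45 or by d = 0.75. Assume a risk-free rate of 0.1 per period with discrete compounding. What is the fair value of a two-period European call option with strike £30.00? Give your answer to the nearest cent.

Risk-neutral probability p = (1 + 0.1 − 0.75)/(1.45 − 0.75) = 0.3500/0.7000 = 0.5000
Terminal stock prices: S_uu = 52.56, S_ud = 27.19, S_dd = 14.06
Terminal payoffs (S − K): max(22.56, 0) = 22.56, max(-2.812, 0) = 0, max(-15.94, 0) = 0
Node u (S = 36.25): V_u = 1/1.1·[0.5000·22.5625 + 0.5000·0.0000] = 10.2557
Node d (S = 18.75): V_d = 1/1.1·[0.5000·0.0000 + 0.5000·0.0000] = 0.0000
Node 0 (S = 25): V_0 = 1/1.1·[0.5000·10.2557 + 0.5000·0.0000] = 4.6617

£4.66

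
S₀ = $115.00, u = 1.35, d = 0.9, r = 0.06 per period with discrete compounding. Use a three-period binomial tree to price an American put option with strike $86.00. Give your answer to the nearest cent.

Risk-neutral probability p = (1 + 0.06 − 0.9)/(1.35 − 0.9) = 0.1600/0.4500 = 0.3556
Terminal stock prices: S_uuu = 282.9, S_uud = 188.6, S_udd = 125.8, S_ddd = 83.84
Terminal payoffs (K − S): max(-196.9, 0) = 0, max(-102.6, 0) = 0, max(-39.75, 0) = 0, max(2.165, 0) = 2.165
Node uu (S = 209.6): continuation = 1/1.06·[0.3556·0.0000 + 0.6444·0.0000] = 0.0000; exercise value = 0.0000 ≤ continuation, so V_uu = 0.0000
Node ud (S = 139.7): continuation = 1/1.06·[0.3556·0.0000 + 0.6444·0.0000] = 0.0000; exercise value = 0.0000 ≤ continuation, so V_ud = 0.0000
Node dd (S = 93.15): continuation = 1/1.06·[0.3556·0.0000 + 0.6444·2.1650] = 1.3162; exercise value = 0.0000 ≤ continuation, so V_dd = 1.3162
Node u (S = 155.2): continuation = 1/1.06·[0.3556·0.0000 + 0.6444·0.0000] = 0.0000; exercise value = 0.0000 ≤ continuation, so V_u = 0.0000
Node d (S = 103.5): continuation = 1/1.06·[0.3556·0.0000 + 0.6444·1.3162] = 0.8002; exercise value = 0.0000 ≤ continuation, so V_d = 0.8002
Node 0 (S = 115): continuation = 1/1.06·[0.3556·0.0000 + 0.6444·0.8002] = 0.4865; exercise value = 0.0000 ≤ continuation, so V_0 = 0.4865

$0.49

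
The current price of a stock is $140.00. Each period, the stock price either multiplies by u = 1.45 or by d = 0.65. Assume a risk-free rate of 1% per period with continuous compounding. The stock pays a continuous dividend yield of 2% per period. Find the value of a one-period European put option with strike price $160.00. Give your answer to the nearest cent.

Per-period risk-free factor R = e^0.01 = 1.0101; dividend-adjusted growth = e^(0.01−0.02) = 0.9900.
Risk-neutral probability p = (0.9900 − 0.65)/(1.45 − 0.65) = 0.3400/0.8000 = 0.4251
Terminal stock prices: S_u = 203, S_d = 91
Terminal payoffs (K − S): max(-43, 0) = 0, max(69, 0) = 69
Node 0 (S = 140): V_0 = e^(−0.01)·[0.4251·0.0000 + 0.5749·69.0000] = 39.2760

$39.28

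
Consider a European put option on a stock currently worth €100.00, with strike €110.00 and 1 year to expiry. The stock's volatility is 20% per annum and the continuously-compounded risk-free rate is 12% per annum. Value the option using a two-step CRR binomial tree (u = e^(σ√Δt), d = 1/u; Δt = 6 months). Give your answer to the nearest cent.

CRR parameters: u = e^(σ√Δt) = e^(0.2·√0.5) = 1.1519, d = 1/u = 0.8681
Per-period rate: rΔt = 0.12·0.5 = 0.06, so R = e^0.06 = 1.0618
Risk-neutral probability p = (e^0.06 − 0.8681)/(1.1519 − 0.8681) = 0.1937/0.2838 = 0.6826
Terminal stock prices: S_uu = 132.7, S_ud = 100, S_dd = 75.36
Terminal payoffs (K − S): max(-22.69, 0) = 0, max(10, 0) = 10, max(34.64, 0) = 34.64
Node u (S = 115.2): V_u = e^(−0.06)·[0.6826·0.0000 + 0.3174·10.0000] = 2.9891
Node d (S = 86.81): V_d = e^(−0.06)·[0.6826·10.0000 + 0.3174·34.6362] = 16.7818
Node 0 (S = 100): V_0 = e^(−0.06)·[0.6826·2.9891 + 0.3174·16.7818] = 6.9379

€6.94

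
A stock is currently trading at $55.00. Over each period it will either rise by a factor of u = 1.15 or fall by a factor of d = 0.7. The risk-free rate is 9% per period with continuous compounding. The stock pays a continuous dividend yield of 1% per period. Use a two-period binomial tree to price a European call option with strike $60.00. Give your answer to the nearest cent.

$7.72

Per-period risk-free factor R = e^0.09 = 1.0942; dividend-adjusted growth = e^(0.09−0.01) = 1.0833.
Risk-neutral probability p = (1.0833 − 0.7)/(1.15 − 0.7) = 0.3833/0.4500 = 0.8517
Terminal stock prices: S_uu = 72.74, S_ud = 44.27, S_dd = 26.95
Terminal payoffs (S − K): max(12.74, 0) = 12.74, max(-15.73, 0) = 0, max(-33.05, 0) = 0
Node u (S = 63.25): V_u = e^(−0.09)·[0.8517·12.7375 + 0.1483·0.0000] = 9.9154
Node d (S = 38.5): V_d = e^(−0.09)·[0.8517·0.0000 + 0.1483·0.0000] = 0.0000
Node 0 (S = 55): V_0 = e^(−0.09)·[0.8517·9.9154 + 0.1483·0.0000] = 7.7185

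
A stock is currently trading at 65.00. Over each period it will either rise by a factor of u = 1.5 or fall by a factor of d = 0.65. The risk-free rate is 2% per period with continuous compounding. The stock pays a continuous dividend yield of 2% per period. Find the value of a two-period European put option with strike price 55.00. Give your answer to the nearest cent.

Per-period risk-free factor R = e^0.02 = 1.0202; dividend-adjusted growth = e^(0.02−0.02) = 1.0000.
Risk-neutral probability p = (1.0000 − 0.65)/(1.5 − 0.65) = 0.3500/0.8500 = 0.4118
Terminal stock prices: S_uu = 146.2, S_ud = 63.38, S_dd = 27.46
Terminal payoffs (K − S): max(-91.25, 0) = 0, max(-8.375, 0) = 0, max(27.54, 0) = 27.54
Node u (S = 97.5): V_u = e^(−0.02)·[0.4118·0.0000 + 0.5882·0.0000] = 0.0000
Node d (S = 42.25): V_d = e^(−0.02)·[0.4118·0.0000 + 0.5882·27.5375] = 15.8778
Node 0 (S = 65): V_0 = e^(−0.02)·[0.4118·0.0000 + 0.5882·15.8778] = 9.1549

9.15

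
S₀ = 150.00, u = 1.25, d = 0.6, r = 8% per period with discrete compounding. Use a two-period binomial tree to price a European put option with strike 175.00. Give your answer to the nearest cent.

Risk-neutral probability p = (1 + 0.08 − 0.6)/(1.25 − 0.6) = 0.4800/0.6500 = 0.7385
Terminal stock prices: S_uu = 234.4, S_ud = 112.5, S_dd = 54
Terminal payoffs (K − S): max(-59.38, 0) = 0, max(62.5, 0) = 62.5, max(121, 0) = 121
Node u (S = 187.5): V_u = 1/1.08·[0.7385·0.0000 + 0.2615·62.5000] = 15.1353
Node d (S = 90): V_d = 1/1.08·[0.7385·62.5000 + 0.2615·121.0000] = 72.0370
Node 0 (S = 150): V_0 = 1/1.08·[0.7385·15.1353 + 0.2615·72.0370] = 27.7938

27.79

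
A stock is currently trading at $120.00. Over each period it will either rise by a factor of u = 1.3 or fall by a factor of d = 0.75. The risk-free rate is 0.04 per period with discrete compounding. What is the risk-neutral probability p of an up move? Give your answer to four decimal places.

p = 0.5273

Risk-neutral probability p = (1 + 0.04 − 0.75)/(1.3 − 0.75) = 0.2900/0.5500 = 0.5273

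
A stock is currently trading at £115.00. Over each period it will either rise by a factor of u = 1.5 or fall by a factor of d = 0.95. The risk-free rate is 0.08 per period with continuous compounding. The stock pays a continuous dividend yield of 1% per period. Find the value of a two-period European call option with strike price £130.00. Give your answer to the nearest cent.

Per-period risk-free factor R = e^0.08 = 1.0833; dividend-adjusted growth = e^(0.08−0.01) = 1.0725.
Risk-neutral probability p = (1.0725 − 0.95)/(1.5 − 0.95) = 0.1225/0.5500 = 0.2227
Terminal stock prices: S_uu = 258.8, S_ud = 163.9, S_dd = 103.8
Terminal payoffs (S − K): max(128.8, 0) = 128.8, max(33.88, 0) = 33.88, max(-26.21, 0) = 0
Node u (S = 172.5): V_u = e^(−0.08)·[0.2227·128.7500 + 0.7773·33.8750] = 50.7785
Node d (S = 109.2): V_d = e^(−0.08)·[0.2227·33.8750 + 0.7773·0.0000] = 6.9653
Node 0 (S = 115): V_0 = e^(−0.08)·[0.2227·50.7785 + 0.7773·6.9653] = 15.4385

£15.44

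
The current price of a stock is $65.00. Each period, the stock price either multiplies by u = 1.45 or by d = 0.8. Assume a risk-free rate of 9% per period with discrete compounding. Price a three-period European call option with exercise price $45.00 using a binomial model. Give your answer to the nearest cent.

Risk-neutral probability p = (1 + 0.09 − 0.8)/(1.45 − 0.8) = 0.2900/0.6500 = 0.4462
Terminal stock prices: S_uuu = 198.2, S_uud = 109.3, S_udd = 60.32, S_ddd = 33.28
Terminal payoffs (S − K): max(153.2, 0) = 153.2, max(64.33, 0) = 64.33, max(15.32, 0) = 15.32, max(-11.72, 0) = 0
Node uu (S = 136.7): V_uu = 1/1.09·[0.4462·153.1606 + 0.5538·64.3300] = 95.3781
Node ud (S = 75.4): V_ud = 1/1.09·[0.4462·64.3300 + 0.5538·15.3200] = 34.1156
Node dd (S = 41.6): V_dd = 1/1.09·[0.4462·15.3200 + 0.5538·0.0000] = 6.2707
Node u (S = 94.25): V_u = 1/1.09·[0.4462·95.3781 + 0.5538·34.1156] = 56.3744
Node d (S = 52): V_d = 1/1.09·[0.4462·34.1156 + 0.5538·6.2707] = 17.1503
Node 0 (S = 65): V_0 = 1/1.09·[0.4462·56.3744 + 0.5538·17.1503] = 31.7892

$31.79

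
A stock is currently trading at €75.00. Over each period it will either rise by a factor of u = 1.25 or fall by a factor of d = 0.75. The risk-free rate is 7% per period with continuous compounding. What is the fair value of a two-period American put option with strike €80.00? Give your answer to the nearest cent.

€9.79

Risk-neutral probability p = (e^0.07 − 0.75)/(1.25 − 0.75) = 0.3225/0.5000 = 0.6450
Terminal stock prices: S_uu = 117.2, S_ud = 70.31, S_dd = 42.19
Terminal payoffs (K − S): max(-37.19, 0) = 0, max(9.688, 0) = 9.688, max(37.81, 0) = 37.81
Node u (S = 93.75): continuation = e^(−0.07)·[0.6450·0.0000 + 0.3550·9.6875] = 3.2064; exercise value = 0.0000 ≤ continuation, so V_u = 3.2064
Node d (S = 56.25): continuation = e^(−0.07)·[0.6450·9.6875 + 0.3550·37.8125] = 18.3415; exercise value = 23.7500 > continuation, so V_d = 23.7500 (exercise)
Node 0 (S = 75): continuation = e^(−0.07)·[0.6450·3.2064 + 0.3550·23.7500] = 9.7892; exercise value = 5.0000 ≤ continuation, so V_0 = 9.7892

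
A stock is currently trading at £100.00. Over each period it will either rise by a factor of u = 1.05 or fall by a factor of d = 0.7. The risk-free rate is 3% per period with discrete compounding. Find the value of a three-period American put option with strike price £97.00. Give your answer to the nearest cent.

£3.61

Risk-neutral probability p = (1 + 0.03 − 0.7)/(1.05 − 0.7) = 0.3300/0.3500 = 0.9429
Terminal stock prices: S_uuu = 115.8, S_uud = 77.17, S_udd = 51.45, S_ddd = 34.3
Terminal payoffs (K − S): max(-18.76, 0) = 0, max(19.83, 0) = 19.83, max(45.55, 0) = 45.55, max(62.7, 0) = 62.7
Node uu (S = 110.2): continuation = 1/1.03·[0.9429·0.0000 + 0.0571·19.8250] = 1.0999; exercise value = 0.0000 ≤ continuation, so V_uu = 1.0999
Node ud (S = 73.5): continuation = 1/1.03·[0.9429·19.8250 + 0.0571·45.5500] = 20.6748; exercise value = 23.5000 > continuation, so V_ud = 23.5000 (exercise)
Node dd (S = 49): continuation = 1/1.03·[0.9429·45.5500 + 0.0571·62.7000] = 45.1748; exercise value = 48.0000 > continuation, so V_dd = 48.0000 (exercise)
Node u (S = 105): continuation = 1/1.03·[0.9429·1.0999 + 0.0571·23.5000] = 2.3106; exercise value = 0.0000 ≤ continuation, so V_u = 2.3106
Node d (S = 70): continuation = 1/1.03·[0.9429·23.5000 + 0.0571·48.0000] = 24.1748; exercise value = 27.0000 > continuation, so V_d = 27.0000 (exercise)
Node 0 (S = 100): continuation = 1/1.03·[0.9429·2.3106 + 0.0571·27.0000] = 3.6130; exercise value = 0.0000 ≤ continuation, so V_0 = 3.6130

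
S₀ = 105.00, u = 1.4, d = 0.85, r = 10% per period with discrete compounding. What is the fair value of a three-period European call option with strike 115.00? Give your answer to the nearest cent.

Risk-neutral probability p = (1 + 0.1 − 0.85)/(1.4 − 0.85) = 0.2500/0.5500 = 0.4545
Terminal stock prices: S_uuu = 288.1, S_uud = 174.9, S_udd = 106.2, S_ddd = 64.48
Terminal payoffs (S − K): max(173.1, 0) = 173.1, max(59.93, 0) = 59.93, max(-8.793, 0) = 0, max(-50.52, 0) = 0
Node uu (S = 205.8): V_uu = 1/1.1·[0.4545·173.1200 + 0.5455·59.9300] = 101.2545
Node ud (S = 125): V_ud = 1/1.1·[0.4545·59.9300 + 0.5455·0.0000] = 24.7645
Node dd (S = 75.86): V_dd = 1/1.1·[0.4545·0.0000 + 0.5455·0.0000] = 0.0000
Node u (S = 147): V_u = 1/1.1·[0.4545·101.2545 + 0.5455·24.7645] = 54.1206
Node d (S = 89.25): V_d = 1/1.1·[0.4545·24.7645 + 0.5455·0.0000] = 10.2332
Node 0 (S = 105): V_0 = 1/1.1·[0.4545·54.1206 + 0.5455·10.2332] = 27.4382

27.44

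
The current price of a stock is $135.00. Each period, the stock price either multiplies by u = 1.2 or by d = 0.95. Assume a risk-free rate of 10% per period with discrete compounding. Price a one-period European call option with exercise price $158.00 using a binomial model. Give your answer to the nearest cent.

Risk-neutral probability p = (1 + 0.1 − 0.95)/(1.2 − 0.95) = 0.1500/0.2500 = 0.6000
Terminal stock prices: S_u = 162, S_d = 128.2
Terminal payoffs (S − K): max(4, 0) = 4, max(-29.75, 0) = 0
Node 0 (S = 135): V_0 = 1/1.1·[0.6000·4.0000 + 0.4000·0.0000] = 2.1818

$2.18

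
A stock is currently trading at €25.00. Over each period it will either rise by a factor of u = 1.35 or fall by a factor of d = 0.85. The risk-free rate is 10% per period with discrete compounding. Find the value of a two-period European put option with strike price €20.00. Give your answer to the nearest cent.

Risk-neutral probability p = (1 + 0.1 − 0.85)/(1.35 − 0.85) = 0.2500/0.5000 = 0.5000
Terminal stock prices: S_uu = 45.56, S_ud = 28.69, S_dd = 18.06
Terminal payoffs (K − S): max(-25.56, 0) = 0, max(-8.688, 0) = 0, max(1.938, 0) = 1.938
Node u (S = 33.75): V_u = 1/1.1·[0.5000·0.0000 + 0.5000·0.0000] = 0.0000
Node d (S = 21.25): V_d = 1/1.1·[0.5000·0.0000 + 0.5000·1.9375] = 0.8807
Node 0 (S = 25): V_0 = 1/1.1·[0.5000·0.0000 + 0.5000·0.8807] = 0.4003

€0.40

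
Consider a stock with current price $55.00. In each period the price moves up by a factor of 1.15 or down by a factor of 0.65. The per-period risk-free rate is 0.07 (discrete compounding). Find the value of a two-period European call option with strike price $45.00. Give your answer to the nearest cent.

Risk-neutral probability p = (1 + 0.07 − 0.65)/(1.15 − 0.65) = 0.4200/0.5000 = 0.8400
Terminal stock prices: S_uu = 72.74, S_ud = 41.11, S_dd = 23.24
Terminal payoffs (S − K): max(27.74, 0) = 27.74, max(-3.888, 0) = 0, max(-21.76, 0) = 0
Node u (S = 63.25): V_u = 1/1.07·[0.8400·27.7375 + 0.1600·0.0000] = 21.7752
Node d (S = 35.75): V_d = 1/1.07·[0.8400·0.0000 + 0.1600·0.0000] = 0.0000
Node 0 (S = 55): V_0 = 1/1.07·[0.8400·21.7752 + 0.1600·0.0000] = 17.0946

$17.09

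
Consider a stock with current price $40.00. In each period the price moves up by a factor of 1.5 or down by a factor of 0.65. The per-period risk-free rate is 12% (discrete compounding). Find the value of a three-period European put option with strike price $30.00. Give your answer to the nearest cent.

Risk-neutral probability p = (1 + 0.12 − 0.65)/(1.5 − 0.65) = 0.4700/0.8500 = 0.5529
Terminal stock prices: S_uuu = 135, S_uud = 58.5, S_udd = 25.35, S_ddd = 10.98
Terminal payoffs (K − S): max(-105, 0) = 0, max(-28.5, 0) = 0, max(4.65, 0) = 4.65, max(19.02, 0) = 19.02
Node uu (S = 90): V_uu = 1/1.12·[0.5529·0.0000 + 0.4471·0.0000] = 0.0000
Node ud (S = 39): V_ud = 1/1.12·[0.5529·0.0000 + 0.4471·4.6500] = 1.8561
Node dd (S = 16.9): V_dd = 1/1.12·[0.5529·4.6500 + 0.4471·19.0150] = 9.8857
Node u (S = 60): V_u = 1/1.12·[0.5529·0.0000 + 0.4471·1.8561] = 0.7409
Node d (S = 26): V_d = 1/1.12·[0.5529·1.8561 + 0.4471·9.8857] = 4.8623
Node 0 (S = 40): V_0 = 1/1.12·[0.5529·0.7409 + 0.4471·4.8623] = 2.3066

$2.31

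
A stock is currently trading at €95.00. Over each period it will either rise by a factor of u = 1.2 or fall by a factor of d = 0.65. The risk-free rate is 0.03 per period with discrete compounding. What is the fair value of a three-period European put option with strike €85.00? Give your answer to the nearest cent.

Risk-neutral probability p = (1 + 0.03 − 0.65)/(1.2 − 0.65) = 0.3800/0.5500 = 0.6909
Terminal stock prices: S_uuu = 164.2, S_uud = 88.92, S_udd = 48.17, S_ddd = 26.09
Terminal payoffs (K − S): max(-79.16, 0) = 0, max(-3.92, 0) = 0, max(36.83, 0) = 36.83, max(58.91, 0) = 58.91
Node uu (S = 136.8): V_uu = 1/1.03·[0.6909·0.0000 + 0.3091·0.0000] = 0.0000
Node ud (S = 74.1): V_ud = 1/1.03·[0.6909·0.0000 + 0.3091·36.8350] = 11.0538
Node dd (S = 40.14): V_dd = 1/1.03·[0.6909·36.8350 + 0.3091·58.9106] = 42.3868
Node u (S = 114): V_u = 1/1.03·[0.6909·0.0000 + 0.3091·11.0538] = 3.3171
Node d (S = 61.75): V_d = 1/1.03·[0.6909·11.0538 + 0.3091·42.3868] = 20.1345
Node 0 (S = 95): V_0 = 1/1.03·[0.6909·3.3171 + 0.3091·20.1345] = 8.2672

€8.27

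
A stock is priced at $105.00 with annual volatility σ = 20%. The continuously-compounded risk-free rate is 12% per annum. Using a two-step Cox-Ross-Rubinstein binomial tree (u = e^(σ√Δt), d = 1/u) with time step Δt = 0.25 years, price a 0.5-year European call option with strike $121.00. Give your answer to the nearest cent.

CRR parameters: u = e^(σ√Δt) = e^(0.2·√0.25) = 1.1052, d = 1/u = 0.9048
Per-period rate: rΔt = 0.12·0.25 = 0.03, so R = e^0.03 = 1.0305
Risk-neutral probability p = (e^0.03 − 0.9048)/(1.1052 − 0.9048) = 0.1256/0.2003 = 0.6270
Terminal stock prices: S_uu = 128.2, S_ud = 105, S_dd = 85.97
Terminal payoffs (S − K): max(7.247, 0) = 7.247, max(-16, 0) = 0, max(-35.03, 0) = 0
Node u (S = 116): V_u = e^(−0.03)·[0.6270·7.2473 + 0.3730·0.0000] = 4.4100
Node d (S = 95.01): V_d = e^(−0.03)·[0.6270·0.0000 + 0.3730·0.0000] = 0.0000
Node 0 (S = 105): V_0 = e^(−0.03)·[0.6270·4.4100 + 0.3730·0.0000] = 2.6835

$2.68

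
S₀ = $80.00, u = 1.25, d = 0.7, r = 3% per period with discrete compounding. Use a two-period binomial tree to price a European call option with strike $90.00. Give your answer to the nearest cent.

Risk-neutral probability p = (1 + 0.03 − 0.7)/(1.25 − 0.7) = 0.3300/0.5500 = 0.6000
Terminal stock prices: S_uu = 125, S_ud = 70, S_dd = 39.2
Terminal payoffs (S − K): max(35, 0) = 35, max(-20, 0) = 0, max(-50.8, 0) = 0
Node u (S = 100): V_u = 1/1.03·[0.6000·35.0000 + 0.4000·0.0000] = 20.3883
Node d (S = 56): V_d = 1/1.03·[0.6000·0.0000 + 0.4000·0.0000] = 0.0000
Node 0 (S = 80): V_0 = 1/1.03·[0.6000·20.3883 + 0.4000·0.0000] = 11.8767

$11.88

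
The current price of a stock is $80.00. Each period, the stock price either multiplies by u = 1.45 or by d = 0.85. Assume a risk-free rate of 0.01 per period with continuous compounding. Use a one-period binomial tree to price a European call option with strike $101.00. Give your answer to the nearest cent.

$3.96

Risk-neutral probability p = (e^0.01 − 0.85)/(1.45 − 0.85) = 0.1601/0.6000 = 0.2668
Terminal stock prices: S_u = 116, S_d = 68
Terminal payoffs (S − K): max(15, 0) = 15, max(-33, 0) = 0
Node 0 (S = 80): V_0 = e^(−0.01)·[0.2668·15.0000 + 0.7332·0.0000] = 3.9614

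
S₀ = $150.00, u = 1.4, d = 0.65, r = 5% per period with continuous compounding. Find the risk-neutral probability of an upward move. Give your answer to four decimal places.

Risk-neutral probability p = (e^0.05 − 0.65)/(1.4 − 0.65) = 0.4013/0.7500 = 0.5350

p = 0.5350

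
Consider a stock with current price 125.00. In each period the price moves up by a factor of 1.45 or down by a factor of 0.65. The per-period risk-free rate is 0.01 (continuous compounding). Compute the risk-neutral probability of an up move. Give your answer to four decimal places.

Risk-neutral probability p = (e^0.01 − 0.65)/(1.45 − 0.65) = 0.3601/0.8000 = 0.4501

p = 0.4501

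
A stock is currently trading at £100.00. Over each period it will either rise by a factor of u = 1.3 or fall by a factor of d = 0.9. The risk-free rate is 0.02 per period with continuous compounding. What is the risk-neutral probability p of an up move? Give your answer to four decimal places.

p = 0.3005

Risk-neutral probability p = (e^0.02 − 0.9)/(1.3 − 0.9) = 0.1202/0.4000 = 0.3005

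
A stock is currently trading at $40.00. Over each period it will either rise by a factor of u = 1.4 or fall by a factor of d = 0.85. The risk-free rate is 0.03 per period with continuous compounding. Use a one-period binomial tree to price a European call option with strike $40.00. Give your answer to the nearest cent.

$5.09

Risk-neutral probability p = (e^0.03 − 0.85)/(1.4 − 0.85) = 0.1805/0.5500 = 0.3281
Terminal stock prices: S_u = 56, S_d = 34
Terminal payoffs (S − K): max(16, 0) = 16, max(-6, 0) = 0
Node 0 (S = 40): V_0 = e^(−0.03)·[0.3281·16.0000 + 0.6719·0.0000] = 5.0944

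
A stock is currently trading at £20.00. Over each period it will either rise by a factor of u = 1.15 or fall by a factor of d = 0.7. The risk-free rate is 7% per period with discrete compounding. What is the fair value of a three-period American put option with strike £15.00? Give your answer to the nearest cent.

£0.30

Risk-neutral probability p = (1 + 0.07 − 0.7)/(1.15 − 0.7) = 0.3700/0.4500 = 0.8222
Terminal stock prices: S_uuu = 30.42, S_uud = 18.51, S_udd = 11.27, S_ddd = 6.86
Terminal payoffs (K − S): max(-15.42, 0) = 0, max(-3.515, 0) = 0, max(3.73, 0) = 3.73, max(8.14, 0) = 8.14
Node uu (S = 26.45): continuation = 1/1.07·[0.8222·0.0000 + 0.1778·0.0000] = 0.0000; exercise value = 0.0000 ≤ continuation, so V_uu = 0.0000
Node ud (S = 16.1): continuation = 1/1.07·[0.8222·0.0000 + 0.1778·3.7300] = 0.6197; exercise value = 0.0000 ≤ continuation, so V_ud = 0.6197
Node dd (S = 9.8): continuation = 1/1.07·[0.8222·3.7300 + 0.1778·8.1400] = 4.2187; exercise value = 5.2000 > continuation, so V_dd = 5.2000 (exercise)
Node u (S = 23): continuation = 1/1.07·[0.8222·0.0000 + 0.1778·0.6197] = 0.1030; exercise value = 0.0000 ≤ continuation, so V_u = 0.1030
Node d (S = 14): continuation = 1/1.07·[0.8222·0.6197 + 0.1778·5.2000] = 1.3402; exercise value = 1.0000 ≤ continuation, so V_d = 1.3402
Node 0 (S = 20): continuation = 1/1.07·[0.8222·0.1030 + 0.1778·1.3402] = 0.3018; exercise value = 0.0000 ≤ continuation, so V_0 = 0.3018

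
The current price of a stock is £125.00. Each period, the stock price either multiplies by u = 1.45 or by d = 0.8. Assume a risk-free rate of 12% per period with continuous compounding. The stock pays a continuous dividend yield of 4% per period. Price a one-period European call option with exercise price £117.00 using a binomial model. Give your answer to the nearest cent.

Per-period risk-free factor R = e^0.12 = 1.1275; dividend-adjusted growth = e^(0.12−0.04) = 1.0833.
Risk-neutral probability p = (1.0833 − 0.8)/(1.45 − 0.8) = 0.2833/0.6500 = 0.4358
Terminal stock prices: S_u = 181.2, S_d = 100
Terminal payoffs (S − K): max(64.25, 0) = 64.25, max(-17, 0) = 0
Node 0 (S = 125): V_0 = e^(−0.12)·[0.4358·64.2500 + 0.5642·0.0000] = 24.8354

£24.84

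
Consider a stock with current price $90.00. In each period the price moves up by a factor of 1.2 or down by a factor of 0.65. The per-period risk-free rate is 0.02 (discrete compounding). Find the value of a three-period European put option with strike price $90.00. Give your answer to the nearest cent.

Risk-neutral probability p = (1 + 0.02 − 0.65)/(1.2 − 0.65) = 0.3700/0.5500 = 0.6727
Terminal stock prices: S_uuu = 155.5, S_uud = 84.24, S_udd = 45.63, S_ddd = 24.72
Terminal payoffs (K − S): max(-65.52, 0) = 0, max(5.76, 0) = 5.76, max(44.37, 0) = 44.37, max(65.28, 0) = 65.28
Node uu (S = 129.6): V_uu = 1/1.02·[0.6727·0.0000 + 0.3273·5.7600] = 1.8481
Node ud (S = 70.2): V_ud = 1/1.02·[0.6727·5.7600 + 0.3273·44.3700] = 18.0353
Node dd (S = 38.03): V_dd = 1/1.02·[0.6727·44.3700 + 0.3273·65.2837] = 50.2103
Node u (S = 108): V_u = 1/1.02·[0.6727·1.8481 + 0.3273·18.0353] = 7.0056
Node d (S = 58.5): V_d = 1/1.02·[0.6727·18.0353 + 0.3273·50.2103] = 28.0052
Node 0 (S = 90): V_0 = 1/1.02·[0.6727·7.0056 + 0.3273·28.0052] = 13.6061

$13.61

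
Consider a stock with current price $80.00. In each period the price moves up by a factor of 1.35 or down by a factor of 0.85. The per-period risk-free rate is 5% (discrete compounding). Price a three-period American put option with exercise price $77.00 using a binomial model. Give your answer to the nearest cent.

Risk-neutral probability p = (1 + 0.05 − 0.85)/(1.35 − 0.85) = 0.2000/0.5000 = 0.4000
Terminal stock prices: S_uuu = 196.8, S_uud = 123.9, S_udd = 78.03, S_ddd = 49.13
Terminal payoffs (K − S): max(-119.8, 0) = 0, max(-46.93, 0) = 0, max(-1.03, 0) = 0, max(27.87, 0) = 27.87
Node uu (S = 145.8): continuation = 1/1.05·[0.4000·0.0000 + 0.6000·0.0000] = 0.0000; exercise value = 0.0000 ≤ continuation, so V_uu = 0.0000
Node ud (S = 91.8): continuation = 1/1.05·[0.4000·0.0000 + 0.6000·0.0000] = 0.0000; exercise value = 0.0000 ≤ continuation, so V_ud = 0.0000
Node dd (S = 57.8): continuation = 1/1.05·[0.4000·0.0000 + 0.6000·27.8700] = 15.9257; exercise value = 19.2000 > continuation, so V_dd = 19.2000 (exercise)
Node u (S = 108): continuation = 1/1.05·[0.4000·0.0000 + 0.6000·0.0000] = 0.0000; exercise value = 0.0000 ≤ continuation, so V_u = 0.0000
Node d (S = 68): continuation = 1/1.05·[0.4000·0.0000 + 0.6000·19.2000] = 10.9714; exercise value = 9.0000 ≤ continuation, so V_d = 10.9714
Node 0 (S = 80): continuation = 1/1.05·[0.4000·0.0000 + 0.6000·10.9714] = 6.2694; exercise value = 0.0000 ≤ continuation, so V_0 = 6.2694

$6.27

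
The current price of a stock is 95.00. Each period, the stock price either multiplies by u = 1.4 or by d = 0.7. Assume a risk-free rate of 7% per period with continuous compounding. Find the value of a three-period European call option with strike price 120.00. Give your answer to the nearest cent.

20.52

Risk-neutral probability p = (e^0.07 − 0.7)/(1.4 − 0.7) = 0.3725/0.7000 = 0.5322
Terminal stock prices: S_uuu = 260.7, S_uud = 130.3, S_udd = 65.17, S_ddd = 32.58
Terminal payoffs (S − K): max(140.7, 0) = 140.7, max(10.34, 0) = 10.34, max(-54.83, 0) = 0, max(-87.42, 0) = 0
Node uu (S = 186.2): V_uu = e^(−0.07)·[0.5322·140.6800 + 0.4678·10.3400] = 74.3127
Node ud (S = 93.1): V_ud = e^(−0.07)·[0.5322·10.3400 + 0.4678·0.0000] = 5.1305
Node dd (S = 46.55): V_dd = e^(−0.07)·[0.5322·0.0000 + 0.4678·0.0000] = 0.0000
Node u (S = 133): V_u = e^(−0.07)·[0.5322·74.3127 + 0.4678·5.1305] = 39.1103
Node d (S = 66.5): V_d = e^(−0.07)·[0.5322·5.1305 + 0.4678·0.0000] = 2.5456
Node 0 (S = 95): V_0 = e^(−0.07)·[0.5322·39.1103 + 0.4678·2.5456] = 20.5161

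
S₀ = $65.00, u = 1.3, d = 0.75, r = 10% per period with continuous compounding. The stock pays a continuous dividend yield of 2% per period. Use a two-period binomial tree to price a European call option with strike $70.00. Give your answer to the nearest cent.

$11.98

Per-period risk-free factor R = e^0.1 = 1.1052; dividend-adjusted growth = e^(0.1−0.02) = 1.0833.
Risk-neutral probability p = (1.0833 − 0.75)/(1.3 − 0.75) = 0.3333/0.5500 = 0.6060
Terminal stock prices: S_uu = 109.9, S_ud = 63.38, S_dd = 36.56
Terminal payoffs (S − K): max(39.85, 0) = 39.85, max(-6.625, 0) = 0, max(-33.44, 0) = 0
Node u (S = 84.5): V_u = e^(−0.1)·[0.6060·39.8500 + 0.3940·0.0000] = 21.8502
Node d (S = 48.75): V_d = e^(−0.1)·[0.6060·0.0000 + 0.3940·0.0000] = 0.0000
Node 0 (S = 65): V_0 = e^(−0.1)·[0.6060·21.8502 + 0.3940·0.0000] = 11.9807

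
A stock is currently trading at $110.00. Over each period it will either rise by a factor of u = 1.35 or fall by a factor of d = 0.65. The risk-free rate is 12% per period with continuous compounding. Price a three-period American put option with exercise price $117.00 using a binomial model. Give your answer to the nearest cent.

$16.32

Risk-neutral probability p = (e^0.12 − 0.65)/(1.35 − 0.65) = 0.4775/0.7000 = 0.6821
Terminal stock prices: S_uuu = 270.6, S_uud = 130.3, S_udd = 62.74, S_ddd = 30.21
Terminal payoffs (K − S): max(-153.6, 0) = 0, max(-13.31, 0) = 0, max(54.26, 0) = 54.26, max(86.79, 0) = 86.79
Node uu (S = 200.5): continuation = e^(−0.12)·[0.6821·0.0000 + 0.3179·0.0000] = 0.0000; exercise value = 0.0000 ≤ continuation, so V_uu = 0.0000
Node ud (S = 96.53): continuation = e^(−0.12)·[0.6821·0.0000 + 0.3179·54.2587] = 15.2965; exercise value = 20.4750 > continuation, so V_ud = 20.4750 (exercise)
Node dd (S = 46.48): continuation = e^(−0.12)·[0.6821·54.2587 + 0.3179·86.7912] = 57.2947; exercise value = 70.5250 > continuation, so V_dd = 70.5250 (exercise)
Node u (S = 148.5): continuation = e^(−0.12)·[0.6821·0.0000 + 0.3179·20.4750] = 5.7723; exercise value = 0.0000 ≤ continuation, so V_u = 5.7723
Node d (S = 71.5): continuation = e^(−0.12)·[0.6821·20.4750 + 0.3179·70.5250] = 32.2697; exercise value = 45.5000 > continuation, so V_d = 45.5000 (exercise)
Node 0 (S = 110): continuation = e^(−0.12)·[0.6821·5.7723 + 0.3179·45.5000] = 16.3195; exercise value = 7.0000 ≤ continuation, so V_0 = 16.3195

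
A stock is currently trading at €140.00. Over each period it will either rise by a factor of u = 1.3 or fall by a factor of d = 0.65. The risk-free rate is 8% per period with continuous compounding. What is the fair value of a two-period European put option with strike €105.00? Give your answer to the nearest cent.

€4.34

Risk-neutral probability p = (e^0.08 − 0.65)/(1.3 − 0.65) = 0.4333/0.6500 = 0.6666
Terminal stock prices: S_uu = 236.6, S_ud = 118.3, S_dd = 59.15
Terminal payoffs (K − S): max(-131.6, 0) = 0, max(-13.3, 0) = 0, max(45.85, 0) = 45.85
Node u (S = 182): V_u = e^(−0.08)·[0.6666·0.0000 + 0.3334·0.0000] = 0.0000
Node d (S = 91): V_d = e^(−0.08)·[0.6666·0.0000 + 0.3334·45.8500] = 14.1113
Node 0 (S = 140): V_0 = e^(−0.08)·[0.6666·0.0000 + 0.3334·14.1113] = 4.3431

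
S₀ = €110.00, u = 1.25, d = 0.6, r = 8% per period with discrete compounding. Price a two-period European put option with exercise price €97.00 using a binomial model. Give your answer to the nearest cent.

Risk-neutral probability p = (1 + 0.08 − 0.6)/(1.25 − 0.6) = 0.4800/0.6500 = 0.7385
Terminal stock prices: S_uu = 171.9, S_ud = 82.5, S_dd = 39.6
Terminal payoffs (K − S): max(-74.88, 0) = 0, max(14.5, 0) = 14.5, max(57.4, 0) = 57.4
Node u (S = 137.5): V_u = 1/1.08·[0.7385·0.0000 + 0.2615·14.5000] = 3.5114
Node d (S = 66): V_d = 1/1.08·[0.7385·14.5000 + 0.2615·57.4000] = 23.8148
Node 0 (S = 110): V_0 = 1/1.08·[0.7385·3.5114 + 0.2615·23.8148] = 8.1681

€8.17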